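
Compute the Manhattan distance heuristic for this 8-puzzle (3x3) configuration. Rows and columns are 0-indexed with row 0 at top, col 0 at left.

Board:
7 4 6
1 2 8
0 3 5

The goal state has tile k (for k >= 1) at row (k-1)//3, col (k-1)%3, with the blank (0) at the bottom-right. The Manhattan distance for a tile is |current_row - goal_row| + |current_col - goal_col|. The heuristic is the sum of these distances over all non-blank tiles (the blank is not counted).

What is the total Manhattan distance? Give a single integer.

Tile 7: at (0,0), goal (2,0), distance |0-2|+|0-0| = 2
Tile 4: at (0,1), goal (1,0), distance |0-1|+|1-0| = 2
Tile 6: at (0,2), goal (1,2), distance |0-1|+|2-2| = 1
Tile 1: at (1,0), goal (0,0), distance |1-0|+|0-0| = 1
Tile 2: at (1,1), goal (0,1), distance |1-0|+|1-1| = 1
Tile 8: at (1,2), goal (2,1), distance |1-2|+|2-1| = 2
Tile 3: at (2,1), goal (0,2), distance |2-0|+|1-2| = 3
Tile 5: at (2,2), goal (1,1), distance |2-1|+|2-1| = 2
Sum: 2 + 2 + 1 + 1 + 1 + 2 + 3 + 2 = 14

Answer: 14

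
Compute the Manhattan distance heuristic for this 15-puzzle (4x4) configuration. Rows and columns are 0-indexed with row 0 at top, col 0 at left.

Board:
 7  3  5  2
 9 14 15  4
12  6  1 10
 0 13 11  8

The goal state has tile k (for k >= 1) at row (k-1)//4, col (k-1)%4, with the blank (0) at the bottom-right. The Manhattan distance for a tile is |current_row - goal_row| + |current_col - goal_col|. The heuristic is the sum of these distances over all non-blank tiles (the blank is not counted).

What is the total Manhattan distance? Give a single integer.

Tile 7: at (0,0), goal (1,2), distance |0-1|+|0-2| = 3
Tile 3: at (0,1), goal (0,2), distance |0-0|+|1-2| = 1
Tile 5: at (0,2), goal (1,0), distance |0-1|+|2-0| = 3
Tile 2: at (0,3), goal (0,1), distance |0-0|+|3-1| = 2
Tile 9: at (1,0), goal (2,0), distance |1-2|+|0-0| = 1
Tile 14: at (1,1), goal (3,1), distance |1-3|+|1-1| = 2
Tile 15: at (1,2), goal (3,2), distance |1-3|+|2-2| = 2
Tile 4: at (1,3), goal (0,3), distance |1-0|+|3-3| = 1
Tile 12: at (2,0), goal (2,3), distance |2-2|+|0-3| = 3
Tile 6: at (2,1), goal (1,1), distance |2-1|+|1-1| = 1
Tile 1: at (2,2), goal (0,0), distance |2-0|+|2-0| = 4
Tile 10: at (2,3), goal (2,1), distance |2-2|+|3-1| = 2
Tile 13: at (3,1), goal (3,0), distance |3-3|+|1-0| = 1
Tile 11: at (3,2), goal (2,2), distance |3-2|+|2-2| = 1
Tile 8: at (3,3), goal (1,3), distance |3-1|+|3-3| = 2
Sum: 3 + 1 + 3 + 2 + 1 + 2 + 2 + 1 + 3 + 1 + 4 + 2 + 1 + 1 + 2 = 29

Answer: 29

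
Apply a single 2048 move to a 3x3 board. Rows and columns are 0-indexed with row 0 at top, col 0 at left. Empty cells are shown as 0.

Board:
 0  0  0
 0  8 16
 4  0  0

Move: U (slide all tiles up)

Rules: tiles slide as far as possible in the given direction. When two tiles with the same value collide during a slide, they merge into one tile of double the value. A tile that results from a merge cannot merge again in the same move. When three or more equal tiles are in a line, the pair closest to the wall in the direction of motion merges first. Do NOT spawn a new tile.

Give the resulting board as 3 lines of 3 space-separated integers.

Slide up:
col 0: [0, 0, 4] -> [4, 0, 0]
col 1: [0, 8, 0] -> [8, 0, 0]
col 2: [0, 16, 0] -> [16, 0, 0]

Answer:  4  8 16
 0  0  0
 0  0  0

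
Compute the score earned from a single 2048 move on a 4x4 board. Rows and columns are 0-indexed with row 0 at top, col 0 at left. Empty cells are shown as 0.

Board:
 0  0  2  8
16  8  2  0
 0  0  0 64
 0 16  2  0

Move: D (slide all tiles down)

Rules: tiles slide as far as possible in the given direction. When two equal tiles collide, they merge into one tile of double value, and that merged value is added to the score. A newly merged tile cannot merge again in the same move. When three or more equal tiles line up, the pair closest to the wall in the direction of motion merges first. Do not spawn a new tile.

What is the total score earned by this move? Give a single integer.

Slide down:
col 0: [0, 16, 0, 0] -> [0, 0, 0, 16]  score +0 (running 0)
col 1: [0, 8, 0, 16] -> [0, 0, 8, 16]  score +0 (running 0)
col 2: [2, 2, 0, 2] -> [0, 0, 2, 4]  score +4 (running 4)
col 3: [8, 0, 64, 0] -> [0, 0, 8, 64]  score +0 (running 4)
Board after move:
 0  0  0  0
 0  0  0  0
 0  8  2  8
16 16  4 64

Answer: 4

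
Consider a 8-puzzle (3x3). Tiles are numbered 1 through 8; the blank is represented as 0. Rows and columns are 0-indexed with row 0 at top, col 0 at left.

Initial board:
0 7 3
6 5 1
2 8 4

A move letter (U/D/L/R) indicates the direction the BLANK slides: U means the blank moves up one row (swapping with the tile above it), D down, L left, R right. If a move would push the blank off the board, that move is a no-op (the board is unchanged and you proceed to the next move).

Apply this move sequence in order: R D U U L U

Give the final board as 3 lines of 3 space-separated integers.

Answer: 0 7 3
6 5 1
2 8 4

Derivation:
After move 1 (R):
7 0 3
6 5 1
2 8 4

After move 2 (D):
7 5 3
6 0 1
2 8 4

After move 3 (U):
7 0 3
6 5 1
2 8 4

After move 4 (U):
7 0 3
6 5 1
2 8 4

After move 5 (L):
0 7 3
6 5 1
2 8 4

After move 6 (U):
0 7 3
6 5 1
2 8 4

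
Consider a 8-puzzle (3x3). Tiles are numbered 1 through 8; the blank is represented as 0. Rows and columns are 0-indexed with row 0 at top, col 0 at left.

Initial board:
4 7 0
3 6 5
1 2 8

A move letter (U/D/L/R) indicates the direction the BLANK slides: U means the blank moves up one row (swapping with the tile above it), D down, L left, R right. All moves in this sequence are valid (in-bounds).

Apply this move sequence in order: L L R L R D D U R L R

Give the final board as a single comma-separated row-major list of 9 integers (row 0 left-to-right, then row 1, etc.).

Answer: 4, 6, 7, 3, 5, 0, 1, 2, 8

Derivation:
After move 1 (L):
4 0 7
3 6 5
1 2 8

After move 2 (L):
0 4 7
3 6 5
1 2 8

After move 3 (R):
4 0 7
3 6 5
1 2 8

After move 4 (L):
0 4 7
3 6 5
1 2 8

After move 5 (R):
4 0 7
3 6 5
1 2 8

After move 6 (D):
4 6 7
3 0 5
1 2 8

After move 7 (D):
4 6 7
3 2 5
1 0 8

After move 8 (U):
4 6 7
3 0 5
1 2 8

After move 9 (R):
4 6 7
3 5 0
1 2 8

After move 10 (L):
4 6 7
3 0 5
1 2 8

After move 11 (R):
4 6 7
3 5 0
1 2 8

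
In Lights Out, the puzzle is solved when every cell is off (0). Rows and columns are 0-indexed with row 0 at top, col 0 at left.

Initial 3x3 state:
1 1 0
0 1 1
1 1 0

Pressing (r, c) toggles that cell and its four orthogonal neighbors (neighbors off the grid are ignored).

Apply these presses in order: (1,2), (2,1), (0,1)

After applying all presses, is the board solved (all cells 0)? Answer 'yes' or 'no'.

Answer: yes

Derivation:
After press 1 at (1,2):
1 1 1
0 0 0
1 1 1

After press 2 at (2,1):
1 1 1
0 1 0
0 0 0

After press 3 at (0,1):
0 0 0
0 0 0
0 0 0

Lights still on: 0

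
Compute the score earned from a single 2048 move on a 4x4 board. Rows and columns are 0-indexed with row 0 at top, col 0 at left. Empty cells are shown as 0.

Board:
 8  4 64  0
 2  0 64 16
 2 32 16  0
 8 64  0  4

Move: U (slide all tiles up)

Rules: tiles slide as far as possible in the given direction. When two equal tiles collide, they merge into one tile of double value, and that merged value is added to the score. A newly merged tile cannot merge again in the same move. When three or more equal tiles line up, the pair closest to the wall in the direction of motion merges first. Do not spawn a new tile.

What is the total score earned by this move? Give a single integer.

Slide up:
col 0: [8, 2, 2, 8] -> [8, 4, 8, 0]  score +4 (running 4)
col 1: [4, 0, 32, 64] -> [4, 32, 64, 0]  score +0 (running 4)
col 2: [64, 64, 16, 0] -> [128, 16, 0, 0]  score +128 (running 132)
col 3: [0, 16, 0, 4] -> [16, 4, 0, 0]  score +0 (running 132)
Board after move:
  8   4 128  16
  4  32  16   4
  8  64   0   0
  0   0   0   0

Answer: 132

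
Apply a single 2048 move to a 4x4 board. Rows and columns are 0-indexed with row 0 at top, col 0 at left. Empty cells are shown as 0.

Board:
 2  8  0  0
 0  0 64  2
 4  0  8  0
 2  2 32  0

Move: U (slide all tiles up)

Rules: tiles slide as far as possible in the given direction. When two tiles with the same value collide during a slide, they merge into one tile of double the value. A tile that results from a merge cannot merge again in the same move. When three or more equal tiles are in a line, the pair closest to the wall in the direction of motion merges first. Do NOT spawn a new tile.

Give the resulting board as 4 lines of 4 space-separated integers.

Answer:  2  8 64  2
 4  2  8  0
 2  0 32  0
 0  0  0  0

Derivation:
Slide up:
col 0: [2, 0, 4, 2] -> [2, 4, 2, 0]
col 1: [8, 0, 0, 2] -> [8, 2, 0, 0]
col 2: [0, 64, 8, 32] -> [64, 8, 32, 0]
col 3: [0, 2, 0, 0] -> [2, 0, 0, 0]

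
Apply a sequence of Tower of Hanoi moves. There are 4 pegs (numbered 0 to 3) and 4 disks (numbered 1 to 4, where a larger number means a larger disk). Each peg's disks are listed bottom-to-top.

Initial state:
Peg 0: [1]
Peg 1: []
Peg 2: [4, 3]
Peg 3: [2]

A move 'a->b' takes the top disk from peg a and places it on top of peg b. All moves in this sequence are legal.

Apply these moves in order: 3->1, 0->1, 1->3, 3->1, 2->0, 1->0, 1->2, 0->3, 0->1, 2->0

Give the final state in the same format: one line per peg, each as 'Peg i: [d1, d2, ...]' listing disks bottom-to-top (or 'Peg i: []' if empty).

After move 1 (3->1):
Peg 0: [1]
Peg 1: [2]
Peg 2: [4, 3]
Peg 3: []

After move 2 (0->1):
Peg 0: []
Peg 1: [2, 1]
Peg 2: [4, 3]
Peg 3: []

After move 3 (1->3):
Peg 0: []
Peg 1: [2]
Peg 2: [4, 3]
Peg 3: [1]

After move 4 (3->1):
Peg 0: []
Peg 1: [2, 1]
Peg 2: [4, 3]
Peg 3: []

After move 5 (2->0):
Peg 0: [3]
Peg 1: [2, 1]
Peg 2: [4]
Peg 3: []

After move 6 (1->0):
Peg 0: [3, 1]
Peg 1: [2]
Peg 2: [4]
Peg 3: []

After move 7 (1->2):
Peg 0: [3, 1]
Peg 1: []
Peg 2: [4, 2]
Peg 3: []

After move 8 (0->3):
Peg 0: [3]
Peg 1: []
Peg 2: [4, 2]
Peg 3: [1]

After move 9 (0->1):
Peg 0: []
Peg 1: [3]
Peg 2: [4, 2]
Peg 3: [1]

After move 10 (2->0):
Peg 0: [2]
Peg 1: [3]
Peg 2: [4]
Peg 3: [1]

Answer: Peg 0: [2]
Peg 1: [3]
Peg 2: [4]
Peg 3: [1]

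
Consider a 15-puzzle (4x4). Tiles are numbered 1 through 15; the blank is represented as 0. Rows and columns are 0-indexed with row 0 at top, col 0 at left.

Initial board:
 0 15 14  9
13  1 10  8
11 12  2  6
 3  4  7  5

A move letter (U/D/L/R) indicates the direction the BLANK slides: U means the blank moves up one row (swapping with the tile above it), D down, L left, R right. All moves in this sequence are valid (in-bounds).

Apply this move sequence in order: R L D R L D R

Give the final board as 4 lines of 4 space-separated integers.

Answer: 13 15 14  9
11  1 10  8
12  0  2  6
 3  4  7  5

Derivation:
After move 1 (R):
15  0 14  9
13  1 10  8
11 12  2  6
 3  4  7  5

After move 2 (L):
 0 15 14  9
13  1 10  8
11 12  2  6
 3  4  7  5

After move 3 (D):
13 15 14  9
 0  1 10  8
11 12  2  6
 3  4  7  5

After move 4 (R):
13 15 14  9
 1  0 10  8
11 12  2  6
 3  4  7  5

After move 5 (L):
13 15 14  9
 0  1 10  8
11 12  2  6
 3  4  7  5

After move 6 (D):
13 15 14  9
11  1 10  8
 0 12  2  6
 3  4  7  5

After move 7 (R):
13 15 14  9
11  1 10  8
12  0  2  6
 3  4  7  5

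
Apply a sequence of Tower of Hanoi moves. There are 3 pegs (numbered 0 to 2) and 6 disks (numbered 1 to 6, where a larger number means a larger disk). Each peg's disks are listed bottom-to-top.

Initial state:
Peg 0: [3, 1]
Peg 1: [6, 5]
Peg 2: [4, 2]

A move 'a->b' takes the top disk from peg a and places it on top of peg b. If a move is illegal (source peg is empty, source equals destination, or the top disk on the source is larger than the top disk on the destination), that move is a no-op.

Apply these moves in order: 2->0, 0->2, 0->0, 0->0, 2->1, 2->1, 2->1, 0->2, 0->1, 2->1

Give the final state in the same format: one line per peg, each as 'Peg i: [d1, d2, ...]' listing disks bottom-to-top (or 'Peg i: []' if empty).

Answer: Peg 0: [3]
Peg 1: [6, 5, 1]
Peg 2: [4, 2]

Derivation:
After move 1 (2->0):
Peg 0: [3, 1]
Peg 1: [6, 5]
Peg 2: [4, 2]

After move 2 (0->2):
Peg 0: [3]
Peg 1: [6, 5]
Peg 2: [4, 2, 1]

After move 3 (0->0):
Peg 0: [3]
Peg 1: [6, 5]
Peg 2: [4, 2, 1]

After move 4 (0->0):
Peg 0: [3]
Peg 1: [6, 5]
Peg 2: [4, 2, 1]

After move 5 (2->1):
Peg 0: [3]
Peg 1: [6, 5, 1]
Peg 2: [4, 2]

After move 6 (2->1):
Peg 0: [3]
Peg 1: [6, 5, 1]
Peg 2: [4, 2]

After move 7 (2->1):
Peg 0: [3]
Peg 1: [6, 5, 1]
Peg 2: [4, 2]

After move 8 (0->2):
Peg 0: [3]
Peg 1: [6, 5, 1]
Peg 2: [4, 2]

After move 9 (0->1):
Peg 0: [3]
Peg 1: [6, 5, 1]
Peg 2: [4, 2]

After move 10 (2->1):
Peg 0: [3]
Peg 1: [6, 5, 1]
Peg 2: [4, 2]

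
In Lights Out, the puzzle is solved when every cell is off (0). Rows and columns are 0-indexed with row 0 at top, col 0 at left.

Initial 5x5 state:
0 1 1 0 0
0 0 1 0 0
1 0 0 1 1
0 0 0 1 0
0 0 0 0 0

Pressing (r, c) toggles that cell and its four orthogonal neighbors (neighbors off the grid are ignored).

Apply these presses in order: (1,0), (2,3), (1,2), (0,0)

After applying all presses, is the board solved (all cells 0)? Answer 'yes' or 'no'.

After press 1 at (1,0):
1 1 1 0 0
1 1 1 0 0
0 0 0 1 1
0 0 0 1 0
0 0 0 0 0

After press 2 at (2,3):
1 1 1 0 0
1 1 1 1 0
0 0 1 0 0
0 0 0 0 0
0 0 0 0 0

After press 3 at (1,2):
1 1 0 0 0
1 0 0 0 0
0 0 0 0 0
0 0 0 0 0
0 0 0 0 0

After press 4 at (0,0):
0 0 0 0 0
0 0 0 0 0
0 0 0 0 0
0 0 0 0 0
0 0 0 0 0

Lights still on: 0

Answer: yes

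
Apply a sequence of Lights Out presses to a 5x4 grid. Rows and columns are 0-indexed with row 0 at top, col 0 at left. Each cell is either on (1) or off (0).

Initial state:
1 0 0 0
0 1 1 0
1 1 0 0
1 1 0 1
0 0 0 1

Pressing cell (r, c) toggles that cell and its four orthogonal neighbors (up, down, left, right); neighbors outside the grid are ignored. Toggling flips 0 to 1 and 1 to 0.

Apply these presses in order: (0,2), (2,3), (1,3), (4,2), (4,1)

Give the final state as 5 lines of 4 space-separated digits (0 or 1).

After press 1 at (0,2):
1 1 1 1
0 1 0 0
1 1 0 0
1 1 0 1
0 0 0 1

After press 2 at (2,3):
1 1 1 1
0 1 0 1
1 1 1 1
1 1 0 0
0 0 0 1

After press 3 at (1,3):
1 1 1 0
0 1 1 0
1 1 1 0
1 1 0 0
0 0 0 1

After press 4 at (4,2):
1 1 1 0
0 1 1 0
1 1 1 0
1 1 1 0
0 1 1 0

After press 5 at (4,1):
1 1 1 0
0 1 1 0
1 1 1 0
1 0 1 0
1 0 0 0

Answer: 1 1 1 0
0 1 1 0
1 1 1 0
1 0 1 0
1 0 0 0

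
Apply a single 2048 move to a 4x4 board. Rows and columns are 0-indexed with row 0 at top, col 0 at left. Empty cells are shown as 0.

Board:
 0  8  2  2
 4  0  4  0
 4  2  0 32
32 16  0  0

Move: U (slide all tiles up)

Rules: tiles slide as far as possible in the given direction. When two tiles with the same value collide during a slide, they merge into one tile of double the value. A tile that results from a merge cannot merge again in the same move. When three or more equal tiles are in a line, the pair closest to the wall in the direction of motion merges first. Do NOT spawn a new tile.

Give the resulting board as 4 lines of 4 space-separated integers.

Slide up:
col 0: [0, 4, 4, 32] -> [8, 32, 0, 0]
col 1: [8, 0, 2, 16] -> [8, 2, 16, 0]
col 2: [2, 4, 0, 0] -> [2, 4, 0, 0]
col 3: [2, 0, 32, 0] -> [2, 32, 0, 0]

Answer:  8  8  2  2
32  2  4 32
 0 16  0  0
 0  0  0  0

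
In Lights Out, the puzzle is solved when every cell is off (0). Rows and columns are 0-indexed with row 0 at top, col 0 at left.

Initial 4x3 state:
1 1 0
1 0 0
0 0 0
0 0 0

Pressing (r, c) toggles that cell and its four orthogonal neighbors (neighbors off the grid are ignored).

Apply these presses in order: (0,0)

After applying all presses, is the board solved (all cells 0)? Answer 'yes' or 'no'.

After press 1 at (0,0):
0 0 0
0 0 0
0 0 0
0 0 0

Lights still on: 0

Answer: yes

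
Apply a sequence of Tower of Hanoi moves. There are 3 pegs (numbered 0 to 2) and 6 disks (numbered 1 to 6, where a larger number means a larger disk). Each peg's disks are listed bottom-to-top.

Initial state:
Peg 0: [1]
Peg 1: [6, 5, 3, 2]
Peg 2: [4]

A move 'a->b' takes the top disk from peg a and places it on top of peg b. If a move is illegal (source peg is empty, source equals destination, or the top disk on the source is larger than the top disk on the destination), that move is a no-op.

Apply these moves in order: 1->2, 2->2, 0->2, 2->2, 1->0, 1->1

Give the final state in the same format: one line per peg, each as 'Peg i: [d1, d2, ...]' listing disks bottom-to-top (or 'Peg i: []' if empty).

Answer: Peg 0: [3]
Peg 1: [6, 5]
Peg 2: [4, 2, 1]

Derivation:
After move 1 (1->2):
Peg 0: [1]
Peg 1: [6, 5, 3]
Peg 2: [4, 2]

After move 2 (2->2):
Peg 0: [1]
Peg 1: [6, 5, 3]
Peg 2: [4, 2]

After move 3 (0->2):
Peg 0: []
Peg 1: [6, 5, 3]
Peg 2: [4, 2, 1]

After move 4 (2->2):
Peg 0: []
Peg 1: [6, 5, 3]
Peg 2: [4, 2, 1]

After move 5 (1->0):
Peg 0: [3]
Peg 1: [6, 5]
Peg 2: [4, 2, 1]

After move 6 (1->1):
Peg 0: [3]
Peg 1: [6, 5]
Peg 2: [4, 2, 1]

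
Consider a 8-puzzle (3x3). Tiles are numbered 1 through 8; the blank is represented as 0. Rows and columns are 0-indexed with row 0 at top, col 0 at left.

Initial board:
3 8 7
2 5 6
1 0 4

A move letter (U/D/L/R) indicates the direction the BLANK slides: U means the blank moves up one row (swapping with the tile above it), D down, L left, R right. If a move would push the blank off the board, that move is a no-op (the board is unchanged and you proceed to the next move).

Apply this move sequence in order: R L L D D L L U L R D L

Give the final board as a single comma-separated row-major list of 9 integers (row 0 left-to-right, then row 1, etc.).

Answer: 3, 8, 7, 5, 1, 6, 0, 2, 4

Derivation:
After move 1 (R):
3 8 7
2 5 6
1 4 0

After move 2 (L):
3 8 7
2 5 6
1 0 4

After move 3 (L):
3 8 7
2 5 6
0 1 4

After move 4 (D):
3 8 7
2 5 6
0 1 4

After move 5 (D):
3 8 7
2 5 6
0 1 4

After move 6 (L):
3 8 7
2 5 6
0 1 4

After move 7 (L):
3 8 7
2 5 6
0 1 4

After move 8 (U):
3 8 7
0 5 6
2 1 4

After move 9 (L):
3 8 7
0 5 6
2 1 4

After move 10 (R):
3 8 7
5 0 6
2 1 4

After move 11 (D):
3 8 7
5 1 6
2 0 4

After move 12 (L):
3 8 7
5 1 6
0 2 4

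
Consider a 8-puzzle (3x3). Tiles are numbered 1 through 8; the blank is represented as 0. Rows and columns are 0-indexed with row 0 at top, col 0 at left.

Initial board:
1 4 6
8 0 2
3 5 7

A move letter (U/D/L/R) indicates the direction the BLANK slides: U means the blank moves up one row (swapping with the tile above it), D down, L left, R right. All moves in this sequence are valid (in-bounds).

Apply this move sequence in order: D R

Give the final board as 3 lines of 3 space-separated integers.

After move 1 (D):
1 4 6
8 5 2
3 0 7

After move 2 (R):
1 4 6
8 5 2
3 7 0

Answer: 1 4 6
8 5 2
3 7 0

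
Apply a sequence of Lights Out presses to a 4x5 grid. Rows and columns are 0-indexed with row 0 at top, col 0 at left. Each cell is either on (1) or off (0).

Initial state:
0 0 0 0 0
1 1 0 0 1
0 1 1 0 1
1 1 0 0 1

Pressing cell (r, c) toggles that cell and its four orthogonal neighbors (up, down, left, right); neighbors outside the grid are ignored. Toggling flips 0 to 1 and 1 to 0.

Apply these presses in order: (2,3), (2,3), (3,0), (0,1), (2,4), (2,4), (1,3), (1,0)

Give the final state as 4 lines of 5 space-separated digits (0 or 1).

After press 1 at (2,3):
0 0 0 0 0
1 1 0 1 1
0 1 0 1 0
1 1 0 1 1

After press 2 at (2,3):
0 0 0 0 0
1 1 0 0 1
0 1 1 0 1
1 1 0 0 1

After press 3 at (3,0):
0 0 0 0 0
1 1 0 0 1
1 1 1 0 1
0 0 0 0 1

After press 4 at (0,1):
1 1 1 0 0
1 0 0 0 1
1 1 1 0 1
0 0 0 0 1

After press 5 at (2,4):
1 1 1 0 0
1 0 0 0 0
1 1 1 1 0
0 0 0 0 0

After press 6 at (2,4):
1 1 1 0 0
1 0 0 0 1
1 1 1 0 1
0 0 0 0 1

After press 7 at (1,3):
1 1 1 1 0
1 0 1 1 0
1 1 1 1 1
0 0 0 0 1

After press 8 at (1,0):
0 1 1 1 0
0 1 1 1 0
0 1 1 1 1
0 0 0 0 1

Answer: 0 1 1 1 0
0 1 1 1 0
0 1 1 1 1
0 0 0 0 1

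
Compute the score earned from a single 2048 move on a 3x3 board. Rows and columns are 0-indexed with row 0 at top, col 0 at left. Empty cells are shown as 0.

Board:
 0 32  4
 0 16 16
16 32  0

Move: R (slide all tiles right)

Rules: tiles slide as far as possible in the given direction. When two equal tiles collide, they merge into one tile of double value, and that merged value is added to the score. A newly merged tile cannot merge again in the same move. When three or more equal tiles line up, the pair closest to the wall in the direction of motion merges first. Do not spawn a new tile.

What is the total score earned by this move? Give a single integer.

Answer: 32

Derivation:
Slide right:
row 0: [0, 32, 4] -> [0, 32, 4]  score +0 (running 0)
row 1: [0, 16, 16] -> [0, 0, 32]  score +32 (running 32)
row 2: [16, 32, 0] -> [0, 16, 32]  score +0 (running 32)
Board after move:
 0 32  4
 0  0 32
 0 16 32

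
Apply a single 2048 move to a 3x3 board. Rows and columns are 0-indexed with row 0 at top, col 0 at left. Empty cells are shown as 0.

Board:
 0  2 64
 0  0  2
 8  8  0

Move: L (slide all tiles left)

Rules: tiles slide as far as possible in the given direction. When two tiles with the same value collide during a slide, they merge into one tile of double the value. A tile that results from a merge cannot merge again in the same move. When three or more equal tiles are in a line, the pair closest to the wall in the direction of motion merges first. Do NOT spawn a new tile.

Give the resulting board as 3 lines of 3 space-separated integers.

Answer:  2 64  0
 2  0  0
16  0  0

Derivation:
Slide left:
row 0: [0, 2, 64] -> [2, 64, 0]
row 1: [0, 0, 2] -> [2, 0, 0]
row 2: [8, 8, 0] -> [16, 0, 0]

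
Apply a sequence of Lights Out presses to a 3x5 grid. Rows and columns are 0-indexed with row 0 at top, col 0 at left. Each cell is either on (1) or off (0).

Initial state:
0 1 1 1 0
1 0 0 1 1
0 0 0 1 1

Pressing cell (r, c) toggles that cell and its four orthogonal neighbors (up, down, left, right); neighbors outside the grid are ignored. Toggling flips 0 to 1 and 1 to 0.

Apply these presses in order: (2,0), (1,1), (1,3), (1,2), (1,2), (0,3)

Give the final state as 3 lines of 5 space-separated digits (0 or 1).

After press 1 at (2,0):
0 1 1 1 0
0 0 0 1 1
1 1 0 1 1

After press 2 at (1,1):
0 0 1 1 0
1 1 1 1 1
1 0 0 1 1

After press 3 at (1,3):
0 0 1 0 0
1 1 0 0 0
1 0 0 0 1

After press 4 at (1,2):
0 0 0 0 0
1 0 1 1 0
1 0 1 0 1

After press 5 at (1,2):
0 0 1 0 0
1 1 0 0 0
1 0 0 0 1

After press 6 at (0,3):
0 0 0 1 1
1 1 0 1 0
1 0 0 0 1

Answer: 0 0 0 1 1
1 1 0 1 0
1 0 0 0 1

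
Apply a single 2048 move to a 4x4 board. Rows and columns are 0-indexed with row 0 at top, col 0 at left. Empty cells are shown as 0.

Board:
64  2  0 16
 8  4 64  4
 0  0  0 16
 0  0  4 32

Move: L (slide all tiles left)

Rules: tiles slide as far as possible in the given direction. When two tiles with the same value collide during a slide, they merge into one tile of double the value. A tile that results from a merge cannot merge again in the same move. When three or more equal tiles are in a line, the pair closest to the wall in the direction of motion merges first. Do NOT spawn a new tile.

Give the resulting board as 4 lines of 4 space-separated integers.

Answer: 64  2 16  0
 8  4 64  4
16  0  0  0
 4 32  0  0

Derivation:
Slide left:
row 0: [64, 2, 0, 16] -> [64, 2, 16, 0]
row 1: [8, 4, 64, 4] -> [8, 4, 64, 4]
row 2: [0, 0, 0, 16] -> [16, 0, 0, 0]
row 3: [0, 0, 4, 32] -> [4, 32, 0, 0]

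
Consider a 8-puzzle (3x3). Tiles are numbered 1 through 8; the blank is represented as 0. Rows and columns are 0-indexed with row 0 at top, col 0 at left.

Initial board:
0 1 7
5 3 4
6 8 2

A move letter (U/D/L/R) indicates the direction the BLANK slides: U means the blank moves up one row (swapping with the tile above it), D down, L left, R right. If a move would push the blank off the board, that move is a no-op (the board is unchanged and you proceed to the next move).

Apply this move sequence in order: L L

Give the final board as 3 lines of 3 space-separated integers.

Answer: 0 1 7
5 3 4
6 8 2

Derivation:
After move 1 (L):
0 1 7
5 3 4
6 8 2

After move 2 (L):
0 1 7
5 3 4
6 8 2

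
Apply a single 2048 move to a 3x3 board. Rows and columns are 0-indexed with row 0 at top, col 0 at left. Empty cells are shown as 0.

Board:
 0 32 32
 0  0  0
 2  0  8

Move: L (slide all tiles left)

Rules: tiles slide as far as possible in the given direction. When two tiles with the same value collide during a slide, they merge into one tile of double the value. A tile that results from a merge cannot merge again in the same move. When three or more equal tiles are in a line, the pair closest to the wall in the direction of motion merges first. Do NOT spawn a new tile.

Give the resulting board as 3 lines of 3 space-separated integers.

Answer: 64  0  0
 0  0  0
 2  8  0

Derivation:
Slide left:
row 0: [0, 32, 32] -> [64, 0, 0]
row 1: [0, 0, 0] -> [0, 0, 0]
row 2: [2, 0, 8] -> [2, 8, 0]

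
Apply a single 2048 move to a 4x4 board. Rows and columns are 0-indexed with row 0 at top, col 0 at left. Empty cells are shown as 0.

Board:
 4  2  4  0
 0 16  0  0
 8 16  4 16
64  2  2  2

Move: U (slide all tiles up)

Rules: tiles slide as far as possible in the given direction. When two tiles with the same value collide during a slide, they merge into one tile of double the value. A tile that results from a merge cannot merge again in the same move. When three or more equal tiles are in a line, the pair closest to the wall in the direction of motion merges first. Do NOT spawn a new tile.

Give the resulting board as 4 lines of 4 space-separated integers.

Slide up:
col 0: [4, 0, 8, 64] -> [4, 8, 64, 0]
col 1: [2, 16, 16, 2] -> [2, 32, 2, 0]
col 2: [4, 0, 4, 2] -> [8, 2, 0, 0]
col 3: [0, 0, 16, 2] -> [16, 2, 0, 0]

Answer:  4  2  8 16
 8 32  2  2
64  2  0  0
 0  0  0  0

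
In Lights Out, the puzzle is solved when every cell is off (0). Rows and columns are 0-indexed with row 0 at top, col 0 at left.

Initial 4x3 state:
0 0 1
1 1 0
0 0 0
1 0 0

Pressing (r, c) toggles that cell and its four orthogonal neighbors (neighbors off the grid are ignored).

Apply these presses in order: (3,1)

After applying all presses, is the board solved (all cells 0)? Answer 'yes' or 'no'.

Answer: no

Derivation:
After press 1 at (3,1):
0 0 1
1 1 0
0 1 0
0 1 1

Lights still on: 6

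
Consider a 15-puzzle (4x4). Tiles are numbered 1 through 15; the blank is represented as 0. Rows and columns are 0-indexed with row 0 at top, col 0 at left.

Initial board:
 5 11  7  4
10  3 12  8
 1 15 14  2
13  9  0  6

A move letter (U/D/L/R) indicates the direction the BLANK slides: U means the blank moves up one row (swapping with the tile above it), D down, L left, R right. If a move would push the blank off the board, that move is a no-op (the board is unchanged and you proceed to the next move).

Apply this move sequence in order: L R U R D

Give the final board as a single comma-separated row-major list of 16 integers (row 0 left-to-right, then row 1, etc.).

Answer: 5, 11, 7, 4, 10, 3, 12, 8, 1, 15, 2, 6, 13, 9, 14, 0

Derivation:
After move 1 (L):
 5 11  7  4
10  3 12  8
 1 15 14  2
13  0  9  6

After move 2 (R):
 5 11  7  4
10  3 12  8
 1 15 14  2
13  9  0  6

After move 3 (U):
 5 11  7  4
10  3 12  8
 1 15  0  2
13  9 14  6

After move 4 (R):
 5 11  7  4
10  3 12  8
 1 15  2  0
13  9 14  6

After move 5 (D):
 5 11  7  4
10  3 12  8
 1 15  2  6
13  9 14  0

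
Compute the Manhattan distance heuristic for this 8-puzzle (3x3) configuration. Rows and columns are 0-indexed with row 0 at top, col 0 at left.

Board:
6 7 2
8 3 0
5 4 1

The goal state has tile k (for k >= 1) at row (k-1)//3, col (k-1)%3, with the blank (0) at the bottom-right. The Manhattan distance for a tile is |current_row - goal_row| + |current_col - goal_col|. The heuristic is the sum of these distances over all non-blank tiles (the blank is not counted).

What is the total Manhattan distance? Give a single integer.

Answer: 19

Derivation:
Tile 6: (0,0)->(1,2) = 3
Tile 7: (0,1)->(2,0) = 3
Tile 2: (0,2)->(0,1) = 1
Tile 8: (1,0)->(2,1) = 2
Tile 3: (1,1)->(0,2) = 2
Tile 5: (2,0)->(1,1) = 2
Tile 4: (2,1)->(1,0) = 2
Tile 1: (2,2)->(0,0) = 4
Sum: 3 + 3 + 1 + 2 + 2 + 2 + 2 + 4 = 19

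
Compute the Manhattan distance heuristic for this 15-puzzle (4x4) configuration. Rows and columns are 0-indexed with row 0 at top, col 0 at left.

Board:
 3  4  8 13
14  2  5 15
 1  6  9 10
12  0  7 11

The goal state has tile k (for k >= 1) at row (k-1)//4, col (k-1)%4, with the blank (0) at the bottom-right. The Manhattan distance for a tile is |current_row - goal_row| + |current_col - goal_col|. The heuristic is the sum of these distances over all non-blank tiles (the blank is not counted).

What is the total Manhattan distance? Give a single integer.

Answer: 36

Derivation:
Tile 3: (0,0)->(0,2) = 2
Tile 4: (0,1)->(0,3) = 2
Tile 8: (0,2)->(1,3) = 2
Tile 13: (0,3)->(3,0) = 6
Tile 14: (1,0)->(3,1) = 3
Tile 2: (1,1)->(0,1) = 1
Tile 5: (1,2)->(1,0) = 2
Tile 15: (1,3)->(3,2) = 3
Tile 1: (2,0)->(0,0) = 2
Tile 6: (2,1)->(1,1) = 1
Tile 9: (2,2)->(2,0) = 2
Tile 10: (2,3)->(2,1) = 2
Tile 12: (3,0)->(2,3) = 4
Tile 7: (3,2)->(1,2) = 2
Tile 11: (3,3)->(2,2) = 2
Sum: 2 + 2 + 2 + 6 + 3 + 1 + 2 + 3 + 2 + 1 + 2 + 2 + 4 + 2 + 2 = 36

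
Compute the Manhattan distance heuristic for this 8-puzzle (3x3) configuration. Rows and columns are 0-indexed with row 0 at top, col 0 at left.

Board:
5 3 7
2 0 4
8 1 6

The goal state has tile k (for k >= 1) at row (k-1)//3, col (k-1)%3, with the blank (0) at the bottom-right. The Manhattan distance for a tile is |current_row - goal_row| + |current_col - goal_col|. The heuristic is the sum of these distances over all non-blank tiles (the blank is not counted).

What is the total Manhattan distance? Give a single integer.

Answer: 16

Derivation:
Tile 5: at (0,0), goal (1,1), distance |0-1|+|0-1| = 2
Tile 3: at (0,1), goal (0,2), distance |0-0|+|1-2| = 1
Tile 7: at (0,2), goal (2,0), distance |0-2|+|2-0| = 4
Tile 2: at (1,0), goal (0,1), distance |1-0|+|0-1| = 2
Tile 4: at (1,2), goal (1,0), distance |1-1|+|2-0| = 2
Tile 8: at (2,0), goal (2,1), distance |2-2|+|0-1| = 1
Tile 1: at (2,1), goal (0,0), distance |2-0|+|1-0| = 3
Tile 6: at (2,2), goal (1,2), distance |2-1|+|2-2| = 1
Sum: 2 + 1 + 4 + 2 + 2 + 1 + 3 + 1 = 16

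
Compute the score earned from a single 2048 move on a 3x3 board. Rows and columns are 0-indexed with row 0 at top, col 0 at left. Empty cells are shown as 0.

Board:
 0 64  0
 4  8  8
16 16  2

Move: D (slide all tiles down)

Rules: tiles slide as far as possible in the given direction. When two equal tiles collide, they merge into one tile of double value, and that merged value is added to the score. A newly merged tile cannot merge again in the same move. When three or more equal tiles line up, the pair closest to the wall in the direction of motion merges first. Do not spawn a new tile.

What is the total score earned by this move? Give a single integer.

Answer: 0

Derivation:
Slide down:
col 0: [0, 4, 16] -> [0, 4, 16]  score +0 (running 0)
col 1: [64, 8, 16] -> [64, 8, 16]  score +0 (running 0)
col 2: [0, 8, 2] -> [0, 8, 2]  score +0 (running 0)
Board after move:
 0 64  0
 4  8  8
16 16  2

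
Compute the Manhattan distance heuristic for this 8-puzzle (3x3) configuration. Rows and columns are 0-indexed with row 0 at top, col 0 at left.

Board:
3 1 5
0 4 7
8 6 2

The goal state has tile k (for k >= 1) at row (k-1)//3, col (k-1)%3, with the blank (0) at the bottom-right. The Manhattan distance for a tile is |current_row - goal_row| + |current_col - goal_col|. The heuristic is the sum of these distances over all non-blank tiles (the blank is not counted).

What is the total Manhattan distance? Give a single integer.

Tile 3: at (0,0), goal (0,2), distance |0-0|+|0-2| = 2
Tile 1: at (0,1), goal (0,0), distance |0-0|+|1-0| = 1
Tile 5: at (0,2), goal (1,1), distance |0-1|+|2-1| = 2
Tile 4: at (1,1), goal (1,0), distance |1-1|+|1-0| = 1
Tile 7: at (1,2), goal (2,0), distance |1-2|+|2-0| = 3
Tile 8: at (2,0), goal (2,1), distance |2-2|+|0-1| = 1
Tile 6: at (2,1), goal (1,2), distance |2-1|+|1-2| = 2
Tile 2: at (2,2), goal (0,1), distance |2-0|+|2-1| = 3
Sum: 2 + 1 + 2 + 1 + 3 + 1 + 2 + 3 = 15

Answer: 15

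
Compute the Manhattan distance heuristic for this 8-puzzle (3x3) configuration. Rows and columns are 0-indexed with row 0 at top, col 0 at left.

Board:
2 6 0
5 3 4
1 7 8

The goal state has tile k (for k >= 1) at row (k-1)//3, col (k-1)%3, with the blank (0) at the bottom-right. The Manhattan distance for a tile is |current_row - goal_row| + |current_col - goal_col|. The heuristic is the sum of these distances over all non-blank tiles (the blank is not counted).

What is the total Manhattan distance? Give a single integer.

Tile 2: at (0,0), goal (0,1), distance |0-0|+|0-1| = 1
Tile 6: at (0,1), goal (1,2), distance |0-1|+|1-2| = 2
Tile 5: at (1,0), goal (1,1), distance |1-1|+|0-1| = 1
Tile 3: at (1,1), goal (0,2), distance |1-0|+|1-2| = 2
Tile 4: at (1,2), goal (1,0), distance |1-1|+|2-0| = 2
Tile 1: at (2,0), goal (0,0), distance |2-0|+|0-0| = 2
Tile 7: at (2,1), goal (2,0), distance |2-2|+|1-0| = 1
Tile 8: at (2,2), goal (2,1), distance |2-2|+|2-1| = 1
Sum: 1 + 2 + 1 + 2 + 2 + 2 + 1 + 1 = 12

Answer: 12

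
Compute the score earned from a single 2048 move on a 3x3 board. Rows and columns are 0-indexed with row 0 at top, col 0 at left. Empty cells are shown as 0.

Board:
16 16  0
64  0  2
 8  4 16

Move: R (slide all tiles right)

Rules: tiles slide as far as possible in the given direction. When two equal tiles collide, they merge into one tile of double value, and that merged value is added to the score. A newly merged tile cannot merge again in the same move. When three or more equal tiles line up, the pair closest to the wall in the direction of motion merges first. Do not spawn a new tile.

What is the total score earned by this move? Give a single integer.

Slide right:
row 0: [16, 16, 0] -> [0, 0, 32]  score +32 (running 32)
row 1: [64, 0, 2] -> [0, 64, 2]  score +0 (running 32)
row 2: [8, 4, 16] -> [8, 4, 16]  score +0 (running 32)
Board after move:
 0  0 32
 0 64  2
 8  4 16

Answer: 32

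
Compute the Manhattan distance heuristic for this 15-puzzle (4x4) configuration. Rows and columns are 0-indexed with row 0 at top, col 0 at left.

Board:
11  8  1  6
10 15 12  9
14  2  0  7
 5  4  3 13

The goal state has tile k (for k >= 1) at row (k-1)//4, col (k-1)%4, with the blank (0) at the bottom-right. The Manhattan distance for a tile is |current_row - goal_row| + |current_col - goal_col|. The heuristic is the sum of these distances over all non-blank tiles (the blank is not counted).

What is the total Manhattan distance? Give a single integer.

Answer: 42

Derivation:
Tile 11: (0,0)->(2,2) = 4
Tile 8: (0,1)->(1,3) = 3
Tile 1: (0,2)->(0,0) = 2
Tile 6: (0,3)->(1,1) = 3
Tile 10: (1,0)->(2,1) = 2
Tile 15: (1,1)->(3,2) = 3
Tile 12: (1,2)->(2,3) = 2
Tile 9: (1,3)->(2,0) = 4
Tile 14: (2,0)->(3,1) = 2
Tile 2: (2,1)->(0,1) = 2
Tile 7: (2,3)->(1,2) = 2
Tile 5: (3,0)->(1,0) = 2
Tile 4: (3,1)->(0,3) = 5
Tile 3: (3,2)->(0,2) = 3
Tile 13: (3,3)->(3,0) = 3
Sum: 4 + 3 + 2 + 3 + 2 + 3 + 2 + 4 + 2 + 2 + 2 + 2 + 5 + 3 + 3 = 42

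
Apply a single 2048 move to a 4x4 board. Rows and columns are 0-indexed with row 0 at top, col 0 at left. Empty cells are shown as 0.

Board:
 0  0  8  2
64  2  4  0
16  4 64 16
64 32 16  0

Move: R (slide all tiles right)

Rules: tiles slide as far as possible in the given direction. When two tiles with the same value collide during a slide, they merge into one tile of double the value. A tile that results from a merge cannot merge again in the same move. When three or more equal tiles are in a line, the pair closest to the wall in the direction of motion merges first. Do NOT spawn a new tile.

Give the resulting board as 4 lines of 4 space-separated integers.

Answer:  0  0  8  2
 0 64  2  4
16  4 64 16
 0 64 32 16

Derivation:
Slide right:
row 0: [0, 0, 8, 2] -> [0, 0, 8, 2]
row 1: [64, 2, 4, 0] -> [0, 64, 2, 4]
row 2: [16, 4, 64, 16] -> [16, 4, 64, 16]
row 3: [64, 32, 16, 0] -> [0, 64, 32, 16]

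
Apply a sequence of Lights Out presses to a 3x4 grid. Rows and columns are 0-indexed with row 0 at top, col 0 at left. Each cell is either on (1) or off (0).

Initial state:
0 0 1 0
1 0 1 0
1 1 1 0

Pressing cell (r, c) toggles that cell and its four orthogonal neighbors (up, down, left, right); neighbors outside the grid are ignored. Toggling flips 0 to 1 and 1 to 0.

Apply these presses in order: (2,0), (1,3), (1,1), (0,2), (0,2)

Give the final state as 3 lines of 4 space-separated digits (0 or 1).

Answer: 0 1 1 1
1 1 1 1
0 1 1 1

Derivation:
After press 1 at (2,0):
0 0 1 0
0 0 1 0
0 0 1 0

After press 2 at (1,3):
0 0 1 1
0 0 0 1
0 0 1 1

After press 3 at (1,1):
0 1 1 1
1 1 1 1
0 1 1 1

After press 4 at (0,2):
0 0 0 0
1 1 0 1
0 1 1 1

After press 5 at (0,2):
0 1 1 1
1 1 1 1
0 1 1 1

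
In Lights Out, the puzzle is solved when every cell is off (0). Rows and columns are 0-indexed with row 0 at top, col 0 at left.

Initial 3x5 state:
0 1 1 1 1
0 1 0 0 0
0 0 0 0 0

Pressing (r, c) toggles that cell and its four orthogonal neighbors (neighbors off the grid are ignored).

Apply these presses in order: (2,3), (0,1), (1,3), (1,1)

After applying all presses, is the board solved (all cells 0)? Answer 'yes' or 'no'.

Answer: no

Derivation:
After press 1 at (2,3):
0 1 1 1 1
0 1 0 1 0
0 0 1 1 1

After press 2 at (0,1):
1 0 0 1 1
0 0 0 1 0
0 0 1 1 1

After press 3 at (1,3):
1 0 0 0 1
0 0 1 0 1
0 0 1 0 1

After press 4 at (1,1):
1 1 0 0 1
1 1 0 0 1
0 1 1 0 1

Lights still on: 9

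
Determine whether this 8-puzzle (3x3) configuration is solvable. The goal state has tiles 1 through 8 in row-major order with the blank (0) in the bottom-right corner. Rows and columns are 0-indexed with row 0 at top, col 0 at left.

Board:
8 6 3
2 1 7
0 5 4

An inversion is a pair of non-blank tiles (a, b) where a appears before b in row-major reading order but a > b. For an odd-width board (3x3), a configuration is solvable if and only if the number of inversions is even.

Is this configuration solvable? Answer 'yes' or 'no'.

Answer: yes

Derivation:
Inversions (pairs i<j in row-major order where tile[i] > tile[j] > 0): 18
18 is even, so the puzzle is solvable.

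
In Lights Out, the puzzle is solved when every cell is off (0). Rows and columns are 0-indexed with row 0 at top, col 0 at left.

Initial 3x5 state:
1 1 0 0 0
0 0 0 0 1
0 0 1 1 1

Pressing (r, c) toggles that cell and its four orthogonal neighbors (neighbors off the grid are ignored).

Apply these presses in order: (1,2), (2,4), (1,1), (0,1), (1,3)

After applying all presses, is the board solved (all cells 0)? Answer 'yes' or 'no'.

After press 1 at (1,2):
1 1 1 0 0
0 1 1 1 1
0 0 0 1 1

After press 2 at (2,4):
1 1 1 0 0
0 1 1 1 0
0 0 0 0 0

After press 3 at (1,1):
1 0 1 0 0
1 0 0 1 0
0 1 0 0 0

After press 4 at (0,1):
0 1 0 0 0
1 1 0 1 0
0 1 0 0 0

After press 5 at (1,3):
0 1 0 1 0
1 1 1 0 1
0 1 0 1 0

Lights still on: 8

Answer: no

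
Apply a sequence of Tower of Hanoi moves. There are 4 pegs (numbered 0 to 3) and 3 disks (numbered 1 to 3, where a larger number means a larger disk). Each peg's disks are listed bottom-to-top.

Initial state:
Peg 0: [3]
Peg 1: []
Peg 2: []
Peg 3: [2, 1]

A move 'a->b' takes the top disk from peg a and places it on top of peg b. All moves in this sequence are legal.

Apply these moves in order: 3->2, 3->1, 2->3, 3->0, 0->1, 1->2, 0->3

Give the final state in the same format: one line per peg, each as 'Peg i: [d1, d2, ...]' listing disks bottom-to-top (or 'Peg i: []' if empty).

After move 1 (3->2):
Peg 0: [3]
Peg 1: []
Peg 2: [1]
Peg 3: [2]

After move 2 (3->1):
Peg 0: [3]
Peg 1: [2]
Peg 2: [1]
Peg 3: []

After move 3 (2->3):
Peg 0: [3]
Peg 1: [2]
Peg 2: []
Peg 3: [1]

After move 4 (3->0):
Peg 0: [3, 1]
Peg 1: [2]
Peg 2: []
Peg 3: []

After move 5 (0->1):
Peg 0: [3]
Peg 1: [2, 1]
Peg 2: []
Peg 3: []

After move 6 (1->2):
Peg 0: [3]
Peg 1: [2]
Peg 2: [1]
Peg 3: []

After move 7 (0->3):
Peg 0: []
Peg 1: [2]
Peg 2: [1]
Peg 3: [3]

Answer: Peg 0: []
Peg 1: [2]
Peg 2: [1]
Peg 3: [3]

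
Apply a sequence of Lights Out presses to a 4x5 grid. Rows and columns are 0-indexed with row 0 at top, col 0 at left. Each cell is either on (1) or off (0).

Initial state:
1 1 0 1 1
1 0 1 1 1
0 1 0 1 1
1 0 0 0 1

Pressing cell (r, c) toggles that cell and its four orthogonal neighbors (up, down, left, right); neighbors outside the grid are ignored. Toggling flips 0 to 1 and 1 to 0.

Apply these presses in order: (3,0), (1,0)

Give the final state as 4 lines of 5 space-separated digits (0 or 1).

Answer: 0 1 0 1 1
0 1 1 1 1
0 1 0 1 1
0 1 0 0 1

Derivation:
After press 1 at (3,0):
1 1 0 1 1
1 0 1 1 1
1 1 0 1 1
0 1 0 0 1

After press 2 at (1,0):
0 1 0 1 1
0 1 1 1 1
0 1 0 1 1
0 1 0 0 1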